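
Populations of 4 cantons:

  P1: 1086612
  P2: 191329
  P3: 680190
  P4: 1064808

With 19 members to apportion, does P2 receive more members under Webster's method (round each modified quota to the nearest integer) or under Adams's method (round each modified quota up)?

Adams

Webster: P1 7, P2 1, P3 4, P4 7.
Adams: P1 7, P2 2, P3 4, P4 6.
P2 gets 1 under Webster and 2 under Adams.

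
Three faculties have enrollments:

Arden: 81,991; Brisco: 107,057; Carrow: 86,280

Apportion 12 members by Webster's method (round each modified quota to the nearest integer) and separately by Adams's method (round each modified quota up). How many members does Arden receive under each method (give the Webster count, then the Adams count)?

3 and 4

Webster: Arden 3, Brisco 5, Carrow 4.
Adams: Arden 4, Brisco 4, Carrow 4.
Arden gets 3 under Webster and 4 under Adams.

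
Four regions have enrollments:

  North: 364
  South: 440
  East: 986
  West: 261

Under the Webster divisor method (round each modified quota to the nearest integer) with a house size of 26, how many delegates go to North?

5

Standard divisor 2051/26 ≈ 78.885; standard quotas: North 4.614, South 5.578, East 12.499, West 3.309.
Rounding to the nearest integer gives North 5, South 6, East 12, West 3 — total 26, matching the house size, so no adjustment is needed.
North receives 5.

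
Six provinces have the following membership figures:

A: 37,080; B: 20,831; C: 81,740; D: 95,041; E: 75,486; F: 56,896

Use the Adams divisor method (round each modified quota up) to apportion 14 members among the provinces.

Standard divisor 367074/14 ≈ 26219.571; standard quotas: A 1.414, B 0.794, C 3.118, D 3.625, E 2.879, F 2.170.
Rounding up gives 2, 1, 4, 4, 3, 3 = 17 seats, so the divisor must be adjusted.
With modified divisor 34400: modified quotas A 1.078, B 0.606, C 2.376, D 2.763, E 2.194, F 1.654.
Rounding up: A 2, B 1, C 3, D 3, E 3, F 2 (total 14).

A 2, B 1, C 3, D 3, E 3, F 2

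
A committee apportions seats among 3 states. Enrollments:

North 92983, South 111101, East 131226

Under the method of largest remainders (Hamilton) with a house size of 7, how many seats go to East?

The standard divisor is 335310/7 ≈ 47901.429.
Standard quotas: North 1.9411, South 2.3194, East 2.7395.
Lower quotas: North 1, South 2, East 2 (sum 5, leaving 2 seats).
Remainders in descending order: North 0.9411, East 0.7395, South 0.3194.
Largest remainders: North, East receive the extra seats.
East receives 3.

3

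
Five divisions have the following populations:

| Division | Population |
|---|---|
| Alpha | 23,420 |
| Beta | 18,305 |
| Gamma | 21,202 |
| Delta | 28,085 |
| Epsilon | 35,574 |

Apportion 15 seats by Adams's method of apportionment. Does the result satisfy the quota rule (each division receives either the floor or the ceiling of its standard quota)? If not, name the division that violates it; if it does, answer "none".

none

Standard quotas: Alpha 2.775, Beta 2.169, Gamma 2.512, Delta 3.328, Epsilon 4.215.
Adams allocation: Alpha 3, Beta 2, Gamma 3, Delta 3, Epsilon 4.
Every allocation lies between the lower and upper quota.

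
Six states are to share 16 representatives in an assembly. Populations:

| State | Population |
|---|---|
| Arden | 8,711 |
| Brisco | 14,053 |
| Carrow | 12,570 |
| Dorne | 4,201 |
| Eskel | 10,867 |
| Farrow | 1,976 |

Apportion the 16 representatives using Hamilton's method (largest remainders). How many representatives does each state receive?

The standard divisor is 52378/16 ≈ 3273.625.
Standard quotas: Arden 2.6610, Brisco 4.2928, Carrow 3.8398, Dorne 1.2833, Eskel 3.3196, Farrow 0.6036.
Lower quotas: Arden 2, Brisco 4, Carrow 3, Dorne 1, Eskel 3, Farrow 0 (sum 13, leaving 3 seats).
Remainders in descending order: Carrow 0.8398, Arden 0.6610, Farrow 0.6036, Eskel 0.3196, Brisco 0.2928, Dorne 0.2833.
The surplus seats go to Carrow, Arden, Farrow.

Arden: 3, Brisco: 4, Carrow: 4, Dorne: 1, Eskel: 3, Farrow: 1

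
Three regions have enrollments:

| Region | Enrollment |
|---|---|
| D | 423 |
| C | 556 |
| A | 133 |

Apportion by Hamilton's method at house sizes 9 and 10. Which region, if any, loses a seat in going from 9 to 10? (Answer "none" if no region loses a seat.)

At 9 seats: D 3, C 5, A 1.
At 10 seats: D 4, C 5, A 1.
No region's allocation decreased.

none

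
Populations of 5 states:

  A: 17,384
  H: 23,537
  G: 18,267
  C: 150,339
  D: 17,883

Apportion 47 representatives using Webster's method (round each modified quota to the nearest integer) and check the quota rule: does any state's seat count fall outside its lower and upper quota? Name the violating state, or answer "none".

Standard quotas: A 3.593, H 4.865, G 3.775, C 31.071, D 3.696.
Webster allocation: A 4, H 5, G 4, C 30, D 4.
C has quota 31.071 (lower 31, upper 32) but receives 30 — outside the quota interval.

C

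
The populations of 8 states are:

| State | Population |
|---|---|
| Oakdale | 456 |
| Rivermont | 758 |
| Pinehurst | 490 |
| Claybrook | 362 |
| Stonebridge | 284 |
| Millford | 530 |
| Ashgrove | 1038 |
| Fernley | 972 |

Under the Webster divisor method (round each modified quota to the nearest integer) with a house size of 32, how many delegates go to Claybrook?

2

Standard divisor 4890/32 ≈ 152.812; standard quotas: Oakdale 2.984, Rivermont 4.960, Pinehurst 3.207, Claybrook 2.369, Stonebridge 1.858, Millford 3.468, Ashgrove 6.793, Fernley 6.361.
Rounding to the nearest integer gives 3, 5, 3, 2, 2, 3, 7, 6 = 31 seats, so the divisor must be adjusted.
With modified divisor 150.5: modified quotas Oakdale 3.030, Rivermont 5.037, Pinehurst 3.256, Claybrook 2.405, Stonebridge 1.887, Millford 3.522, Ashgrove 6.897, Fernley 6.458.
Rounding to the nearest integer: Oakdale 3, Rivermont 5, Pinehurst 3, Claybrook 2, Stonebridge 2, Millford 4, Ashgrove 7, Fernley 6 (total 32).
Claybrook receives 2.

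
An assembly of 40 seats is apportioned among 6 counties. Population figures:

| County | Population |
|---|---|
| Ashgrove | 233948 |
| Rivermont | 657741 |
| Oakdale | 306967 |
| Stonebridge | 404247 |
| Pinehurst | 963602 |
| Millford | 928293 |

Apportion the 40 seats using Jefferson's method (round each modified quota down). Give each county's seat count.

Standard divisor 3494798/40 ≈ 87369.95; standard quotas: Ashgrove 2.678, Rivermont 7.528, Oakdale 3.513, Stonebridge 4.627, Pinehurst 11.029, Millford 10.625.
Rounding down gives 2, 7, 3, 4, 11, 10 = 37 seats, so the divisor must be adjusted.
With modified divisor 80464.9: modified quotas Ashgrove 2.907, Rivermont 8.174, Oakdale 3.815, Stonebridge 5.024, Pinehurst 11.975, Millford 11.537.
Rounding down: Ashgrove 2, Rivermont 8, Oakdale 3, Stonebridge 5, Pinehurst 11, Millford 11 (total 40).

Ashgrove 2; Rivermont 8; Oakdale 3; Stonebridge 5; Pinehurst 11; Millford 11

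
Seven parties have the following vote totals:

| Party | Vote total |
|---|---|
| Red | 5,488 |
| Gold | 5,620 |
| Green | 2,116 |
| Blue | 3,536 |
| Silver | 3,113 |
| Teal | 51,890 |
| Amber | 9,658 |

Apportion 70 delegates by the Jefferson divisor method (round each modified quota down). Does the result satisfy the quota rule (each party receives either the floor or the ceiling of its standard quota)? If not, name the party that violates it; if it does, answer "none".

Teal

Standard quotas: Red 4.718, Gold 4.832, Green 1.819, Blue 3.040, Silver 2.676, Teal 44.611, Amber 8.303.
Jefferson allocation: Red 4, Gold 5, Green 1, Blue 3, Silver 2, Teal 47, Amber 8.
Teal has quota 44.611 (lower 44, upper 45) but receives 47 — outside the quota interval.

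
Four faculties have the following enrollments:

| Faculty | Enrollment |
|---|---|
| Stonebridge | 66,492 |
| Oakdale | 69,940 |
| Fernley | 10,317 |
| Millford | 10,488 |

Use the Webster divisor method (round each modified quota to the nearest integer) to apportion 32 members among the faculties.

Standard divisor 157237/32 ≈ 4913.656; standard quotas: Stonebridge 13.532, Oakdale 14.234, Fernley 2.100, Millford 2.134.
Rounding to the nearest integer gives Stonebridge 14, Oakdale 14, Fernley 2, Millford 2 — total 32, matching the house size, so no adjustment is needed.

Stonebridge: 14, Oakdale: 14, Fernley: 2, Millford: 2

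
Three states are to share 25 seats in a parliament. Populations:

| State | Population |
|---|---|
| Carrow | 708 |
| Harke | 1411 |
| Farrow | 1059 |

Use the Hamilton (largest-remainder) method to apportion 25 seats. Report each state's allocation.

Carrow 6; Harke 11; Farrow 8

Standard divisor: 3178 ÷ 25 ≈ 127.12.
Standard quotas: Carrow 5.570, Harke 11.100, Farrow 8.331.
Lower quotas: Carrow 5, Harke 11, Farrow 8 (sum 24, leaving 1 seat).
Remainders in descending order: Carrow 0.570, Farrow 0.331, Harke 0.100.
The surplus seat goes to Carrow.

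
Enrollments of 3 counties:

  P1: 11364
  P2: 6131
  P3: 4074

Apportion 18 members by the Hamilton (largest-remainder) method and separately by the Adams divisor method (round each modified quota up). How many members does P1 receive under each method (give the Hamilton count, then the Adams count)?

Hamilton: P1 10, P2 5, P3 3.
Adams: P1 9, P2 5, P3 4.
P1 gets 10 under Hamilton and 9 under Adams.

10 and 9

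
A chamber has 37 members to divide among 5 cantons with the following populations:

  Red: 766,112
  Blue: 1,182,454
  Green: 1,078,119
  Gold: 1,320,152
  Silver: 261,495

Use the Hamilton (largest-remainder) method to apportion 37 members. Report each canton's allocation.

Red 6; Blue 9; Green 9; Gold 11; Silver 2

The standard divisor is 4608332/37 ≈ 124549.514.
Standard quotas: Red 6.1511, Blue 9.4938, Green 8.6561, Gold 10.5994, Silver 2.0995.
Lower quotas: Red 6, Blue 9, Green 8, Gold 10, Silver 2 (sum 35, leaving 2 seats).
Remainders in descending order: Green 0.6561, Gold 0.5994, Blue 0.4938, Red 0.1511, Silver 0.0995.
The surplus seats go to Green, Gold.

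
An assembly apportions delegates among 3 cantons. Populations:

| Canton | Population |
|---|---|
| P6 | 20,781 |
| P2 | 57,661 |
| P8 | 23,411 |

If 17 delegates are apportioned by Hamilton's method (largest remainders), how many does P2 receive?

10

The standard divisor is 101853/17 ≈ 5991.353.
Standard quotas: P6 3.4685, P2 9.6240, P8 3.9075.
Lower quotas: P6 3, P2 9, P8 3 (sum 15, leaving 2 seats).
Remainders in descending order: P8 0.9075, P2 0.6240, P6 0.4685.
Largest remainders: P8, P2 receive the extra seats.
P2 receives 10.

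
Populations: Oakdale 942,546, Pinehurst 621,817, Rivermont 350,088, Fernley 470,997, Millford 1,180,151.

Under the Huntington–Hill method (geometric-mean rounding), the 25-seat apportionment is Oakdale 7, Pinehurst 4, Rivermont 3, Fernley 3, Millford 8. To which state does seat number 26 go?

Millford

Priority for the next seat is population ÷ (√(s·(s+1))).
Priorities: Oakdale 125953.007, Pinehurst 139042.508, Rivermont 101061.701, Fernley 135965.122, Millford 139082.129.
Highest priority: Millford.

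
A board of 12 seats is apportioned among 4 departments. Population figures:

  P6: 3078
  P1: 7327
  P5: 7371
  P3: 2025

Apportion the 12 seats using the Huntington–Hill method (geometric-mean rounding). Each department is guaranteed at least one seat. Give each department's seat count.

With divisor 1643: modified quotas P6 1.873, P1 4.460, P5 4.486, P3 1.233.
Geometric-mean thresholds: P6 √(1·2)=1.414, P1 √(4·5)=4.472, P5 √(4·5)=4.472, P3 √(1·2)=1.414.
Each quota rounded against its threshold gives P6 2, P1 4, P5 5, P3 1 (total 12).

P6 2; P1 4; P5 5; P3 1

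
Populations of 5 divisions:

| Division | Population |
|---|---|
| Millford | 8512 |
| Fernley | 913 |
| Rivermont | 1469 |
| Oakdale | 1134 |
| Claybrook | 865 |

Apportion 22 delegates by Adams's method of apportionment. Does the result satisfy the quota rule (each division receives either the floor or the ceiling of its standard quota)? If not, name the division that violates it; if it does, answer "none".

Standard quotas: Millford 14.524, Fernley 1.558, Rivermont 2.507, Oakdale 1.935, Claybrook 1.476.
Adams allocation: Millford 13, Fernley 2, Rivermont 3, Oakdale 2, Claybrook 2.
Millford has quota 14.524 (lower 14, upper 15) but receives 13 — outside the quota interval.

Millford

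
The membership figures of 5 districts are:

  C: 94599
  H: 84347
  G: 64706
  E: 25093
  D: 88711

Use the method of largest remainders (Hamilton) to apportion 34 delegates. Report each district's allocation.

C: 9; H: 8; G: 6; E: 2; D: 9

Total 357456; standard divisor 357456/34 ≈ 10513.412.
Standard quotas: C 8.9979, H 8.0228, G 6.1546, E 2.3868, D 8.4379.
Lower quotas: C 8, H 8, G 6, E 2, D 8 (sum 32, leaving 2 seats).
Remainders in descending order: C 0.9979, D 0.4379, E 0.3868, G 0.1546, H 0.0228.
Largest remainders: C, D receive the extra seats.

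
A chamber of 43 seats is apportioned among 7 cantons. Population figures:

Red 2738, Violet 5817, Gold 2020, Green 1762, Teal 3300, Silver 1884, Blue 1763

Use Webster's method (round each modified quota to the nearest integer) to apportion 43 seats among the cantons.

Red: 6, Violet: 13, Gold: 5, Green: 4, Teal: 7, Silver: 4, Blue: 4

Standard divisor 19284/43 ≈ 448.465; standard quotas: Red 6.105, Violet 12.971, Gold 4.504, Green 3.929, Teal 7.358, Silver 4.201, Blue 3.931.
Rounding to the nearest integer gives Red 6, Violet 13, Gold 5, Green 4, Teal 7, Silver 4, Blue 4 — total 43, matching the house size, so no adjustment is needed.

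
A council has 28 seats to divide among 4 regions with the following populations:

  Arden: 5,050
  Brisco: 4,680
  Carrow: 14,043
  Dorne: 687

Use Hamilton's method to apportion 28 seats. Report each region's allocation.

The standard divisor is 24460/28 ≈ 873.571.
Standard quotas: Arden 5.7809, Brisco 5.3573, Carrow 16.0754, Dorne 0.7864.
Lower quotas: Arden 5, Brisco 5, Carrow 16, Dorne 0 (sum 26, leaving 2 seats).
Remainders in descending order: Dorne 0.7864, Arden 0.7809, Brisco 0.3573, Carrow 0.0754.
The surplus seats go to Dorne, Arden.

Arden: 6, Brisco: 5, Carrow: 16, Dorne: 1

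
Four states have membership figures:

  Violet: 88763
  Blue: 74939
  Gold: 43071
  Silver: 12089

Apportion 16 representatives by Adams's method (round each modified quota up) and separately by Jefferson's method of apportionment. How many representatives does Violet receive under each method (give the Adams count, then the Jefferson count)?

6 and 7

Adams: Violet 6, Blue 6, Gold 3, Silver 1.
Jefferson: Violet 7, Blue 6, Gold 3, Silver 0.
Violet gets 6 under Adams and 7 under Jefferson.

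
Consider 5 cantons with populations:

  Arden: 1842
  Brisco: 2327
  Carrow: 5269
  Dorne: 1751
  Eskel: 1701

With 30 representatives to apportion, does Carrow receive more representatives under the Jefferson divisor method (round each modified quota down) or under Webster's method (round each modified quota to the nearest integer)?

Jefferson: Arden 4, Brisco 5, Carrow 13, Dorne 4, Eskel 4.
Webster: Arden 4, Brisco 6, Carrow 12, Dorne 4, Eskel 4.
Carrow gets 13 under Jefferson and 12 under Webster.

Jefferson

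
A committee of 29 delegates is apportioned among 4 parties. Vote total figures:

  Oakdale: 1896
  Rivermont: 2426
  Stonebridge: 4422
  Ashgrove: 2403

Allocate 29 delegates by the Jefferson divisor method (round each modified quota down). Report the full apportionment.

Oakdale 5; Rivermont 6; Stonebridge 12; Ashgrove 6

Standard divisor 11147/29 ≈ 384.379; standard quotas: Oakdale 4.933, Rivermont 6.311, Stonebridge 11.504, Ashgrove 6.252.
Rounding down gives 4, 6, 11, 6 = 27 seats, so the divisor must be adjusted.
With modified divisor 360: modified quotas Oakdale 5.267, Rivermont 6.739, Stonebridge 12.283, Ashgrove 6.675.
Rounding down: Oakdale 5, Rivermont 6, Stonebridge 12, Ashgrove 6 (total 29).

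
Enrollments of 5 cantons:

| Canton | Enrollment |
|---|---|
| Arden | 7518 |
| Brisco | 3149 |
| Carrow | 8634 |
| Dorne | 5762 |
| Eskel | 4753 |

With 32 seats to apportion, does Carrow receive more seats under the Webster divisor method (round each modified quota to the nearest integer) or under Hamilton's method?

Webster: Arden 8, Brisco 3, Carrow 10, Dorne 6, Eskel 5.
Hamilton: Arden 8, Brisco 4, Carrow 9, Dorne 6, Eskel 5.
Carrow gets 10 under Webster and 9 under Hamilton.

Webster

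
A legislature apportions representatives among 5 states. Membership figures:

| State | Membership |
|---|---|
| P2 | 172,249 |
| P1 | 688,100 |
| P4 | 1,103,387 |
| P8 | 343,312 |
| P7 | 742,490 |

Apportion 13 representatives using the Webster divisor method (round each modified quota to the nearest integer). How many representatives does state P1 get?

Standard divisor 3049538/13 ≈ 234579.846; standard quotas: P2 0.734, P1 2.933, P4 4.704, P8 1.464, P7 3.165.
Rounding to the nearest integer gives P2 1, P1 3, P4 5, P8 1, P7 3 — total 13, matching the house size, so no adjustment is needed.
P1 receives 3.

3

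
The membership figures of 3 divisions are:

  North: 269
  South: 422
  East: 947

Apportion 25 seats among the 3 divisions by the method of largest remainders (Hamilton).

North: 4; South: 6; East: 15

Total 1638; standard divisor 1638/25 ≈ 65.52.
Standard quotas: North 4.106, South 6.441, East 14.454.
Lower quotas: North 4, South 6, East 14 (sum 24, leaving 1 seat).
Remainders in descending order: East 0.454, South 0.441, North 0.106.
Largest remainder: East receives the extra seat.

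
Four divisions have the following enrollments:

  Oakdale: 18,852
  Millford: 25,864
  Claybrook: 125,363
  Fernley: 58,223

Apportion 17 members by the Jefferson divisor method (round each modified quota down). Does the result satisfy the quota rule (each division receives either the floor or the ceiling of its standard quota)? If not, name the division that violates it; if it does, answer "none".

Standard quotas: Oakdale 1.404, Millford 1.926, Claybrook 9.335, Fernley 4.335.
Jefferson allocation: Oakdale 1, Millford 2, Claybrook 10, Fernley 4.
Every allocation lies between the lower and upper quota.

none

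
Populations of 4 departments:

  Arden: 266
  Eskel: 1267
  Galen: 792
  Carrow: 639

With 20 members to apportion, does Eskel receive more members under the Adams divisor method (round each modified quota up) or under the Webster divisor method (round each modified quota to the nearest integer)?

Webster

Adams: Arden 2, Eskel 8, Galen 5, Carrow 5.
Webster: Arden 2, Eskel 9, Galen 5, Carrow 4.
Eskel gets 8 under Adams and 9 under Webster.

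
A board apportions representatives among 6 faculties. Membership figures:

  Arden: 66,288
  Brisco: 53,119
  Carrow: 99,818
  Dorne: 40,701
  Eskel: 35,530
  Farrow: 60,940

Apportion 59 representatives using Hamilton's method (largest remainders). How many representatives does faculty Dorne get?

7

The standard divisor is 356396/59 ≈ 6040.61.
Standard quotas: Arden 10.9737, Brisco 8.7936, Carrow 16.5245, Dorne 6.7379, Eskel 5.8819, Farrow 10.0884.
Lower quotas: Arden 10, Brisco 8, Carrow 16, Dorne 6, Eskel 5, Farrow 10 (sum 55, leaving 4 seats).
Remainders in descending order: Arden 0.9737, Eskel 0.8819, Brisco 0.7936, Dorne 0.7379, Carrow 0.5245, Farrow 0.0884.
Largest remainders: Arden, Eskel, Brisco, Dorne receive the extra seats.
Dorne receives 7.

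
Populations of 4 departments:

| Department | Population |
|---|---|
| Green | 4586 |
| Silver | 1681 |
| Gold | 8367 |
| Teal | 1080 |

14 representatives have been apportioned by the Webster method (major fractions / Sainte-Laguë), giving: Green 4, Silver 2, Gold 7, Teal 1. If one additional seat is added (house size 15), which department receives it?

Priority for the next seat is population ÷ (current seats + 0.5).
Priorities: Green 1019.111, Silver 672.400, Gold 1115.600, Teal 720.000.
Highest priority: Gold.

Gold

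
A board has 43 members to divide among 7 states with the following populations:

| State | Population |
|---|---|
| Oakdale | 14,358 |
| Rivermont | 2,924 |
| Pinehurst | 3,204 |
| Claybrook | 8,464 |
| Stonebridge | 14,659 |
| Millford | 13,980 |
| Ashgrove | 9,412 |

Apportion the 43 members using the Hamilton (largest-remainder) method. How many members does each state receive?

Total 67001; standard divisor 67001/43 ≈ 1558.163.
Standard quotas: Oakdale 9.2147, Rivermont 1.8766, Pinehurst 2.0563, Claybrook 5.4320, Stonebridge 9.4079, Millford 8.9721, Ashgrove 6.0404.
Lower quotas: Oakdale 9, Rivermont 1, Pinehurst 2, Claybrook 5, Stonebridge 9, Millford 8, Ashgrove 6 (sum 40, leaving 3 seats).
Remainders in descending order: Millford 0.9721, Rivermont 0.8766, Claybrook 0.4320, Stonebridge 0.4079, Oakdale 0.2147, Pinehurst 0.0563, Ashgrove 0.0404.
Largest remainders: Millford, Rivermont, Claybrook receive the extra seats.

Oakdale 9, Rivermont 2, Pinehurst 2, Claybrook 6, Stonebridge 9, Millford 9, Ashgrove 6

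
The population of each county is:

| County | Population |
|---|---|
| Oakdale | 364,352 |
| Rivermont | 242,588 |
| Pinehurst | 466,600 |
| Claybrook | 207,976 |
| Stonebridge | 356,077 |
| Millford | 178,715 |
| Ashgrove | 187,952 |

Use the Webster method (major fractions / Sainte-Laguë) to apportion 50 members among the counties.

Oakdale: 9; Rivermont: 6; Pinehurst: 12; Claybrook: 5; Stonebridge: 9; Millford: 4; Ashgrove: 5

Standard divisor 2004260/50 ≈ 40085.2; standard quotas: Oakdale 9.089, Rivermont 6.052, Pinehurst 11.640, Claybrook 5.188, Stonebridge 8.883, Millford 4.458, Ashgrove 4.689.
Rounding to the nearest integer gives Oakdale 9, Rivermont 6, Pinehurst 12, Claybrook 5, Stonebridge 9, Millford 4, Ashgrove 5 — total 50, matching the house size, so no adjustment is needed.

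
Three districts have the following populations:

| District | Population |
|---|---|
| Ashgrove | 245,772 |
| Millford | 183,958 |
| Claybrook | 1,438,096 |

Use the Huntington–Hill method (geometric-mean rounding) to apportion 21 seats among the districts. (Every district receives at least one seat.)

With divisor 90013: modified quotas Ashgrove 2.730, Millford 2.044, Claybrook 15.977.
Geometric-mean thresholds: Ashgrove √(2·3)=2.449, Millford √(2·3)=2.449, Claybrook √(15·16)=15.492.
Each quota rounded against its threshold gives Ashgrove 3, Millford 2, Claybrook 16 (total 21).

Ashgrove: 3, Millford: 2, Claybrook: 16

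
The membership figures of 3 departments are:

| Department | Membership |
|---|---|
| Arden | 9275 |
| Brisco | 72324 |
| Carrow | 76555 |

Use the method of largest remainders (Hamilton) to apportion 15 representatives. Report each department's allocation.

Arden 1, Brisco 7, Carrow 7

The standard divisor is 158154/15 ≈ 10543.6.
Standard quotas: Arden 0.8797, Brisco 6.8595, Carrow 7.2608.
Lower quotas: Arden 0, Brisco 6, Carrow 7 (sum 13, leaving 2 seats).
Remainders in descending order: Arden 0.8797, Brisco 0.8595, Carrow 0.2608.
Largest remainders: Arden, Brisco receive the extra seats.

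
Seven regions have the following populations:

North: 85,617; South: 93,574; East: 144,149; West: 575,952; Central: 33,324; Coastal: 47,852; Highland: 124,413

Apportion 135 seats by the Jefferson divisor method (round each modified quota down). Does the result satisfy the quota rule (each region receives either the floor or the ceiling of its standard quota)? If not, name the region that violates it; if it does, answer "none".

West

Standard quotas: North 10.461, South 11.433, East 17.613, West 70.373, Central 4.072, Coastal 5.847, Highland 15.201.
Jefferson allocation: North 10, South 11, East 18, West 72, Central 4, Coastal 5, Highland 15.
West has quota 70.373 (lower 70, upper 71) but receives 72 — outside the quota interval.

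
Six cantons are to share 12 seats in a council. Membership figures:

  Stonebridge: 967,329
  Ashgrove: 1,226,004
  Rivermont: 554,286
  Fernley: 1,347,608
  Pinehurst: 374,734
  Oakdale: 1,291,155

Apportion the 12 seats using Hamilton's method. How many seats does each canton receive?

Stonebridge 2, Ashgrove 2, Rivermont 1, Fernley 3, Pinehurst 1, Oakdale 3

Total 5761116; standard divisor 5761116/12 = 480093.
Standard quotas: Stonebridge 2.0149, Ashgrove 2.5537, Rivermont 1.1545, Fernley 2.8070, Pinehurst 0.7805, Oakdale 2.6894.
Lower quotas: Stonebridge 2, Ashgrove 2, Rivermont 1, Fernley 2, Pinehurst 0, Oakdale 2 (sum 9, leaving 3 seats).
Remainders in descending order: Fernley 0.8070, Pinehurst 0.7805, Oakdale 0.6894, Ashgrove 0.5537, Rivermont 0.1545, Stonebridge 0.0149.
The surplus seats go to Fernley, Pinehurst, Oakdale.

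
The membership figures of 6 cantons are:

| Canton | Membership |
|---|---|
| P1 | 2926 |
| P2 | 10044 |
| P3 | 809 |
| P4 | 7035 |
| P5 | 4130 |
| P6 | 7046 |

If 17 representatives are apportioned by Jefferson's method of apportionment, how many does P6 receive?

4

Standard divisor 31990/17 ≈ 1881.765; standard quotas: P1 1.555, P2 5.338, P3 0.430, P4 3.739, P5 2.195, P6 3.744.
Rounding down gives 1, 5, 0, 3, 2, 3 = 14 seats, so the divisor must be adjusted.
With modified divisor 1600: modified quotas P1 1.829, P2 6.277, P3 0.506, P4 4.397, P5 2.581, P6 4.404.
Rounding down: P1 1, P2 6, P3 0, P4 4, P5 2, P6 4 (total 17).
P6 receives 4.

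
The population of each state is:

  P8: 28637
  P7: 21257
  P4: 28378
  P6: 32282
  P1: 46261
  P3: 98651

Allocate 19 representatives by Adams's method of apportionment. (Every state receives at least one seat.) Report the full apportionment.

P8 2, P7 2, P4 2, P6 3, P1 3, P3 7

Standard divisor 255466/19 ≈ 13445.579; standard quotas: P8 2.130, P7 1.581, P4 2.111, P6 2.401, P1 3.441, P3 7.337.
Rounding up gives 3, 2, 3, 3, 4, 8 = 23 seats, so the divisor must be adjusted.
With modified divisor 15800: modified quotas P8 1.812, P7 1.345, P4 1.796, P6 2.043, P1 2.928, P3 6.244.
Rounding up: P8 2, P7 2, P4 2, P6 3, P1 3, P3 7 (total 19).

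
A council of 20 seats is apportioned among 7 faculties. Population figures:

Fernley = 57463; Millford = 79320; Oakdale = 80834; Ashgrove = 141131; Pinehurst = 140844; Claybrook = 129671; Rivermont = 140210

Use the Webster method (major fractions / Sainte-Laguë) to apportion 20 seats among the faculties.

Standard divisor 769473/20 ≈ 38473.65; standard quotas: Fernley 1.494, Millford 2.062, Oakdale 2.101, Ashgrove 3.668, Pinehurst 3.661, Claybrook 3.370, Rivermont 3.644.
Rounding to the nearest integer gives Fernley 1, Millford 2, Oakdale 2, Ashgrove 4, Pinehurst 4, Claybrook 3, Rivermont 4 — total 20, matching the house size, so no adjustment is needed.

Fernley: 1, Millford: 2, Oakdale: 2, Ashgrove: 4, Pinehurst: 4, Claybrook: 3, Rivermont: 4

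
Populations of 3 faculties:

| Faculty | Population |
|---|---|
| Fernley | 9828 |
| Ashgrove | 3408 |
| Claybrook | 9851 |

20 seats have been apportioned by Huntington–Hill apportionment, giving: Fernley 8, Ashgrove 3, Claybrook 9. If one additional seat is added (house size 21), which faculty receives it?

Priority for the next seat is population ÷ (√(s·(s+1))).
Priorities: Fernley 1158.241, Ashgrove 983.805, Claybrook 1038.387.
Highest priority: Fernley.

Fernley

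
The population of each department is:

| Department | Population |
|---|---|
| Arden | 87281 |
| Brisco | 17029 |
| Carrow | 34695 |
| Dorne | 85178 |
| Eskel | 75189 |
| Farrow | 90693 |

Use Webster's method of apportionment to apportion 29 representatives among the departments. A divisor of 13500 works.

With modified divisor 13500: modified quotas Arden 6.465, Brisco 1.261, Carrow 2.570, Dorne 6.309, Eskel 5.570, Farrow 6.718.
Rounding to the nearest integer: Arden 6, Brisco 1, Carrow 3, Dorne 6, Eskel 6, Farrow 7 (total 29).

Arden 6; Brisco 1; Carrow 3; Dorne 6; Eskel 6; Farrow 7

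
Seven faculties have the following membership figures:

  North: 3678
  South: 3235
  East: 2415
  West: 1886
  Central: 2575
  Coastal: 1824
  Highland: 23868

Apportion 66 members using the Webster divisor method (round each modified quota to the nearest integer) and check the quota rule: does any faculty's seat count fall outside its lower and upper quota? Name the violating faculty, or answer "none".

Highland

Standard quotas: North 6.148, South 5.408, East 4.037, West 3.153, Central 4.305, Coastal 3.049, Highland 39.900.
Webster allocation: North 6, South 5, East 4, West 3, Central 4, Coastal 3, Highland 41.
Highland has quota 39.900 (lower 39, upper 40) but receives 41 — outside the quota interval.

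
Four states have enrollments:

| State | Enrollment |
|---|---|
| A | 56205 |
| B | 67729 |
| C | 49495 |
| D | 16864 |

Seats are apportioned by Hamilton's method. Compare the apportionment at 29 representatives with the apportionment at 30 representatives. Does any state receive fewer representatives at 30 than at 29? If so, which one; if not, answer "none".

D

At 29 seats: A 9, B 10, C 7, D 3.
At 30 seats: A 9, B 11, C 8, D 2.
D drops from 3 to 2.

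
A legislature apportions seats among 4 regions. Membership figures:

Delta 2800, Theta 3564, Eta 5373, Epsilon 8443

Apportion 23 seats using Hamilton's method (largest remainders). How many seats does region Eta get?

6

Total 20180; standard divisor 20180/23 ≈ 877.391.
Standard quotas: Delta 3.1913, Theta 4.0620, Eta 6.1238, Epsilon 9.6228.
Lower quotas: Delta 3, Theta 4, Eta 6, Epsilon 9 (sum 22, leaving 1 seat).
Remainders in descending order: Epsilon 0.6228, Delta 0.1913, Eta 0.1238, Theta 0.0620.
Largest remainder: Epsilon receives the extra seat.
Eta receives 6.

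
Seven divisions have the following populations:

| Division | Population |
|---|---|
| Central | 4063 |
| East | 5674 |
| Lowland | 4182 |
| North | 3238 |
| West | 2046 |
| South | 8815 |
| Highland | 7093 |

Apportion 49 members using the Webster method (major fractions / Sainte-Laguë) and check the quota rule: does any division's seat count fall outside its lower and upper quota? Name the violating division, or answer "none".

none

Standard quotas: Central 5.670, East 7.918, Lowland 5.836, North 4.519, West 2.855, South 12.302, Highland 9.899.
Webster allocation: Central 6, East 8, Lowland 6, North 4, West 3, South 12, Highland 10.
Every allocation lies between the lower and upper quota.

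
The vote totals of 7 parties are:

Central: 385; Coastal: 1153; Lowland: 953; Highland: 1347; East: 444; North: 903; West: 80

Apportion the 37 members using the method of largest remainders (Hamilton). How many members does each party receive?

Central 3, Coastal 8, Lowland 7, Highland 9, East 3, North 6, West 1

The standard divisor is 5265/37 ≈ 142.297.
Standard quotas: Central 2.706, Coastal 8.103, Lowland 6.697, Highland 9.466, East 3.120, North 6.346, West 0.562.
Lower quotas: Central 2, Coastal 8, Lowland 6, Highland 9, East 3, North 6, West 0 (sum 34, leaving 3 seats).
Remainders in descending order: Central 0.706, Lowland 0.697, West 0.562, Highland 0.466, North 0.346, East 0.120, Coastal 0.103.
The surplus seats go to Central, Lowland, West.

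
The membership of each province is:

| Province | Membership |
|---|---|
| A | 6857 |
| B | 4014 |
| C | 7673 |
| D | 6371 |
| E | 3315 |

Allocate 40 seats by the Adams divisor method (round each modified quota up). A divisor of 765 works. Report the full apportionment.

A 9, B 6, C 11, D 9, E 5

With modified divisor 765: modified quotas A 8.963, B 5.247, C 10.030, D 8.328, E 4.333.
Rounding up: A 9, B 6, C 11, D 9, E 5 (total 40).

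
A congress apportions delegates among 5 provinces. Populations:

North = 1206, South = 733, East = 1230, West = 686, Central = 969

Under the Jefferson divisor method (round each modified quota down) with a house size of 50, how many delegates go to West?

7

Standard divisor 4824/50 ≈ 96.48; standard quotas: North 12.500, South 7.597, East 12.749, West 7.110, Central 10.044.
Rounding down gives 12, 7, 12, 7, 10 = 48 seats, so the divisor must be adjusted.
With modified divisor 92: modified quotas North 13.109, South 7.967, East 13.370, West 7.457, Central 10.533.
Rounding down: North 13, South 7, East 13, West 7, Central 10 (total 50).
West receives 7.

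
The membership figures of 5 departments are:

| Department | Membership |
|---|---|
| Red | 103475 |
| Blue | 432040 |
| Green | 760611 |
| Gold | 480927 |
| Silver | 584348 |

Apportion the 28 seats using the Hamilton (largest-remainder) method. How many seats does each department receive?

Red 1, Blue 5, Green 9, Gold 6, Silver 7

Total 2361401; standard divisor 2361401/28 ≈ 84335.75.
Standard quotas: Red 1.2269, Blue 5.1229, Green 9.0188, Gold 5.7025, Silver 6.9288.
Lower quotas: Red 1, Blue 5, Green 9, Gold 5, Silver 6 (sum 26, leaving 2 seats).
Remainders in descending order: Silver 0.9288, Gold 0.7025, Red 0.2269, Blue 0.1229, Green 0.0188.
Largest remainders: Silver, Gold receive the extra seats.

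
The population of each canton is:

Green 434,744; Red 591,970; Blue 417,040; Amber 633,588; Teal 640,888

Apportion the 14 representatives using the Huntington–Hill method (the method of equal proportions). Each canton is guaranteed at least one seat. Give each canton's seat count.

Green: 2, Red: 3, Blue: 2, Amber: 3, Teal: 4

With divisor 183955: modified quotas Green 2.363, Red 3.218, Blue 2.267, Amber 3.444, Teal 3.484.
Geometric-mean thresholds: Green √(2·3)=2.449, Red √(3·4)=3.464, Blue √(2·3)=2.449, Amber √(3·4)=3.464, Teal √(3·4)=3.464.
Each quota rounded against its threshold gives Green 2, Red 3, Blue 2, Amber 3, Teal 4 (total 14).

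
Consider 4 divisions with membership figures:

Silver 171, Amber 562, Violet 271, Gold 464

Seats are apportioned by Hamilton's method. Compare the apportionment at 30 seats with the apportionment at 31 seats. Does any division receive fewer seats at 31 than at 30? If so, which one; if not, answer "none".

At 30 seats: Silver 4, Amber 11, Violet 6, Gold 9.
At 31 seats: Silver 3, Amber 12, Violet 6, Gold 10.
Silver drops from 4 to 3.

Silver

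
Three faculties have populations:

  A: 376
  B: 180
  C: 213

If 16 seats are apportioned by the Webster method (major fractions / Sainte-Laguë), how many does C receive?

4

Standard divisor 769/16 ≈ 48.062; standard quotas: A 7.823, B 3.745, C 4.432.
Rounding to the nearest integer gives A 8, B 4, C 4 — total 16, matching the house size, so no adjustment is needed.
C receives 4.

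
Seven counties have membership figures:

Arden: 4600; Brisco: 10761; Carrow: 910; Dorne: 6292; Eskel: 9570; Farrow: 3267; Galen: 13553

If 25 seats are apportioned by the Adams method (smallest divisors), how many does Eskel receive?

Standard divisor 48953/25 ≈ 1958.12; standard quotas: Arden 2.349, Brisco 5.496, Carrow 0.465, Dorne 3.213, Eskel 4.887, Farrow 1.668, Galen 6.921.
Rounding up gives 3, 6, 1, 4, 5, 2, 7 = 28 seats, so the divisor must be adjusted.
With modified divisor 2271.18: modified quotas Arden 2.025, Brisco 4.738, Carrow 0.401, Dorne 2.770, Eskel 4.214, Farrow 1.438, Galen 5.967.
Rounding up: Arden 3, Brisco 5, Carrow 1, Dorne 3, Eskel 5, Farrow 2, Galen 6 (total 25).
Eskel receives 5.

5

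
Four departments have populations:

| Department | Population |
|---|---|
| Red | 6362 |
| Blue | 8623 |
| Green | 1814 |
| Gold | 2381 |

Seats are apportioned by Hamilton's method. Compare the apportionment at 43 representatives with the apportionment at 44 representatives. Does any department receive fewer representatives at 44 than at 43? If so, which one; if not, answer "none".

Gold

At 43 seats: Red 14, Blue 19, Green 4, Gold 6.
At 44 seats: Red 15, Blue 20, Green 4, Gold 5.
Gold drops from 6 to 5.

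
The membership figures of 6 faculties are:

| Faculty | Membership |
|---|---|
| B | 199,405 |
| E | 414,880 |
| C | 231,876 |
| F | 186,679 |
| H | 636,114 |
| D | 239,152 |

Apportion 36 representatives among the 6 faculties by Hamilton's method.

B: 4, E: 8, C: 4, F: 4, H: 12, D: 4

Total 1908106; standard divisor 1908106/36 ≈ 53002.944.
Standard quotas: B 3.7621, E 7.8275, C 4.3748, F 3.5220, H 12.0015, D 4.5121.
Lower quotas: B 3, E 7, C 4, F 3, H 12, D 4 (sum 33, leaving 3 seats).
Remainders in descending order: E 0.8275, B 0.7621, F 0.5220, D 0.5121, C 0.3748, H 0.0015.
The surplus seats go to E, B, F.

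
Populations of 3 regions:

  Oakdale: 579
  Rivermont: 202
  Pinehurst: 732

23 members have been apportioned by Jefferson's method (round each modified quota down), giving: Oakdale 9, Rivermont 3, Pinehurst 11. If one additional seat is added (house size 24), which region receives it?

Priority for the next seat is population ÷ (current seats + 1).
Priorities: Oakdale 57.900, Rivermont 50.500, Pinehurst 61.000.
Highest priority: Pinehurst.

Pinehurst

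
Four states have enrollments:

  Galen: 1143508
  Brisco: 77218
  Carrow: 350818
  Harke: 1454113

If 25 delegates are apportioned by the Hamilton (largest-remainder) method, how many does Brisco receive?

Standard divisor: 3025657 ÷ 25 ≈ 121026.28.
Standard quotas: Galen 9.4484, Brisco 0.6380, Carrow 2.8987, Harke 12.0149.
Lower quotas: Galen 9, Brisco 0, Carrow 2, Harke 12 (sum 23, leaving 2 seats).
Remainders in descending order: Carrow 0.8987, Brisco 0.6380, Galen 0.4484, Harke 0.0149.
Largest remainders: Carrow, Brisco receive the extra seats.
Brisco receives 1.

1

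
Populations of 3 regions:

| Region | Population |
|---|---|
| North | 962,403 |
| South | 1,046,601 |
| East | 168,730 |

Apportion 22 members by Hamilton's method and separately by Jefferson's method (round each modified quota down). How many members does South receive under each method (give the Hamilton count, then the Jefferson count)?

10 and 11

Hamilton: North 10, South 10, East 2.
Jefferson: North 10, South 11, East 1.
South gets 10 under Hamilton and 11 under Jefferson.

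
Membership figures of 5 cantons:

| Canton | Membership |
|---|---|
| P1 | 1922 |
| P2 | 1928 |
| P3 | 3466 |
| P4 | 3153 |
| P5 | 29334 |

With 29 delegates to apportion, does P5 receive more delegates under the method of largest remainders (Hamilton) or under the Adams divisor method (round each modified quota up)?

Hamilton

Hamilton: P1 1, P2 2, P3 3, P4 2, P5 21.
Adams: P1 2, P2 2, P3 3, P4 3, P5 19.
P5 gets 21 under Hamilton and 19 under Adams.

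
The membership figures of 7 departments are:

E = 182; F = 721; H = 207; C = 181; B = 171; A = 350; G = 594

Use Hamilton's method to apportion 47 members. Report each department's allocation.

Standard divisor: 2406 ÷ 47 ≈ 51.191.
Standard quotas: E 3.555, F 14.084, H 4.044, C 3.536, B 3.340, A 6.837, G 11.603.
Lower quotas: E 3, F 14, H 4, C 3, B 3, A 6, G 11 (sum 44, leaving 3 seats).
Remainders in descending order: A 0.837, G 0.603, E 0.555, C 0.536, B 0.340, F 0.084, H 0.044.
The surplus seats go to A, G, E.

E 4; F 14; H 4; C 3; B 3; A 7; G 12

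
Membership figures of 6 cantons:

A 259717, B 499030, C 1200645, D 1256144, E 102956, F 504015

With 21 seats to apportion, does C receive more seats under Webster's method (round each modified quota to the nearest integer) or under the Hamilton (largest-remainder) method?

Webster: A 1, B 3, C 6, D 7, E 1, F 3.
Hamilton: A 1, B 3, C 7, D 7, E 0, F 3.
C gets 6 under Webster and 7 under Hamilton.

Hamilton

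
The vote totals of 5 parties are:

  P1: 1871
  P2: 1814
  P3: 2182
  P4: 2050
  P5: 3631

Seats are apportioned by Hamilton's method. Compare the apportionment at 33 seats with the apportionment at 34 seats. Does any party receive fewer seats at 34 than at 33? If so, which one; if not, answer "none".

none

At 33 seats: P1 5, P2 5, P3 6, P4 6, P5 11.
At 34 seats: P1 6, P2 5, P3 6, P4 6, P5 11.
No party's allocation decreased.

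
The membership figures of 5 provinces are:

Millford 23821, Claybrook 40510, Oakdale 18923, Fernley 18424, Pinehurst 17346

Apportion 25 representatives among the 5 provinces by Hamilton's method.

Millford 5; Claybrook 8; Oakdale 4; Fernley 4; Pinehurst 4

Standard divisor: 119024 ÷ 25 ≈ 4760.96.
Standard quotas: Millford 5.0034, Claybrook 8.5088, Oakdale 3.9746, Fernley 3.8698, Pinehurst 3.6434.
Lower quotas: Millford 5, Claybrook 8, Oakdale 3, Fernley 3, Pinehurst 3 (sum 22, leaving 3 seats).
Remainders in descending order: Oakdale 0.9746, Fernley 0.8698, Pinehurst 0.6434, Claybrook 0.5088, Millford 0.0034.
Largest remainders: Oakdale, Fernley, Pinehurst receive the extra seats.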